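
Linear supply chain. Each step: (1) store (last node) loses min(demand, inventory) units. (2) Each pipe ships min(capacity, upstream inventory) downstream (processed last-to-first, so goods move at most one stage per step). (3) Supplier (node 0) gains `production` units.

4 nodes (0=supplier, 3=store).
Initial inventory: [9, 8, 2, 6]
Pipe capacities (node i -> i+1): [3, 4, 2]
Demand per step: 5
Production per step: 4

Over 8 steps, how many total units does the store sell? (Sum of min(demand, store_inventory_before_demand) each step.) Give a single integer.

Answer: 20

Derivation:
Step 1: sold=5 (running total=5) -> [10 7 4 3]
Step 2: sold=3 (running total=8) -> [11 6 6 2]
Step 3: sold=2 (running total=10) -> [12 5 8 2]
Step 4: sold=2 (running total=12) -> [13 4 10 2]
Step 5: sold=2 (running total=14) -> [14 3 12 2]
Step 6: sold=2 (running total=16) -> [15 3 13 2]
Step 7: sold=2 (running total=18) -> [16 3 14 2]
Step 8: sold=2 (running total=20) -> [17 3 15 2]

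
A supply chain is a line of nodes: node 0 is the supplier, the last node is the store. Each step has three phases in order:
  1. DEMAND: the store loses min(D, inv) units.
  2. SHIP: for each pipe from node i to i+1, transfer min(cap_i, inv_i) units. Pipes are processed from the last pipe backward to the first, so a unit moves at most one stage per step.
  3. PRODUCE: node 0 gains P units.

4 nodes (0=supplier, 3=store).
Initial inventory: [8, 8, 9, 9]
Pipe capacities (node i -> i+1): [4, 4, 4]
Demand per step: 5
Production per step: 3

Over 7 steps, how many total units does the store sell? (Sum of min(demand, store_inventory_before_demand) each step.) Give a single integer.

Step 1: sold=5 (running total=5) -> [7 8 9 8]
Step 2: sold=5 (running total=10) -> [6 8 9 7]
Step 3: sold=5 (running total=15) -> [5 8 9 6]
Step 4: sold=5 (running total=20) -> [4 8 9 5]
Step 5: sold=5 (running total=25) -> [3 8 9 4]
Step 6: sold=4 (running total=29) -> [3 7 9 4]
Step 7: sold=4 (running total=33) -> [3 6 9 4]

Answer: 33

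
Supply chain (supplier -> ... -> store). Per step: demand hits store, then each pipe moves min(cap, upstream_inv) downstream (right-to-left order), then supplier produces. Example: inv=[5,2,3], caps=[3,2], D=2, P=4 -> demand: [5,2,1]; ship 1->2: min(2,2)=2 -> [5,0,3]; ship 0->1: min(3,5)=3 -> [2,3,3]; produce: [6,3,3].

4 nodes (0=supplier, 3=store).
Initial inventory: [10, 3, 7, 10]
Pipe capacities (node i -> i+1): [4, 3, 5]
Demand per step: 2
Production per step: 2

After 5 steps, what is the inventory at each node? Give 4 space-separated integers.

Step 1: demand=2,sold=2 ship[2->3]=5 ship[1->2]=3 ship[0->1]=4 prod=2 -> inv=[8 4 5 13]
Step 2: demand=2,sold=2 ship[2->3]=5 ship[1->2]=3 ship[0->1]=4 prod=2 -> inv=[6 5 3 16]
Step 3: demand=2,sold=2 ship[2->3]=3 ship[1->2]=3 ship[0->1]=4 prod=2 -> inv=[4 6 3 17]
Step 4: demand=2,sold=2 ship[2->3]=3 ship[1->2]=3 ship[0->1]=4 prod=2 -> inv=[2 7 3 18]
Step 5: demand=2,sold=2 ship[2->3]=3 ship[1->2]=3 ship[0->1]=2 prod=2 -> inv=[2 6 3 19]

2 6 3 19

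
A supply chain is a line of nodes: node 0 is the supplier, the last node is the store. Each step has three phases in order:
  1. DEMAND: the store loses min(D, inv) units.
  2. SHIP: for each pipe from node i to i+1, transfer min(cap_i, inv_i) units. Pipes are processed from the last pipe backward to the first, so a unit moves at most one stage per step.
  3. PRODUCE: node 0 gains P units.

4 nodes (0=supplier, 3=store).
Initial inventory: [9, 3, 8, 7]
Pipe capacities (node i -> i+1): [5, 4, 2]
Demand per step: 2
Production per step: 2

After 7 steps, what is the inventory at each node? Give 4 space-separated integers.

Step 1: demand=2,sold=2 ship[2->3]=2 ship[1->2]=3 ship[0->1]=5 prod=2 -> inv=[6 5 9 7]
Step 2: demand=2,sold=2 ship[2->3]=2 ship[1->2]=4 ship[0->1]=5 prod=2 -> inv=[3 6 11 7]
Step 3: demand=2,sold=2 ship[2->3]=2 ship[1->2]=4 ship[0->1]=3 prod=2 -> inv=[2 5 13 7]
Step 4: demand=2,sold=2 ship[2->3]=2 ship[1->2]=4 ship[0->1]=2 prod=2 -> inv=[2 3 15 7]
Step 5: demand=2,sold=2 ship[2->3]=2 ship[1->2]=3 ship[0->1]=2 prod=2 -> inv=[2 2 16 7]
Step 6: demand=2,sold=2 ship[2->3]=2 ship[1->2]=2 ship[0->1]=2 prod=2 -> inv=[2 2 16 7]
Step 7: demand=2,sold=2 ship[2->3]=2 ship[1->2]=2 ship[0->1]=2 prod=2 -> inv=[2 2 16 7]

2 2 16 7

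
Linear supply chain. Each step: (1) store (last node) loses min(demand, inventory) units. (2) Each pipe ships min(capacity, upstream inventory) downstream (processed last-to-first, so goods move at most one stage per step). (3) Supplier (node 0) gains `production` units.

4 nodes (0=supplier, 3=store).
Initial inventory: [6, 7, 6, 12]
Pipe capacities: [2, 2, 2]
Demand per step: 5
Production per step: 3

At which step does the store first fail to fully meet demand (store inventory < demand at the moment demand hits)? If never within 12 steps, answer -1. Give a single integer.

Step 1: demand=5,sold=5 ship[2->3]=2 ship[1->2]=2 ship[0->1]=2 prod=3 -> [7 7 6 9]
Step 2: demand=5,sold=5 ship[2->3]=2 ship[1->2]=2 ship[0->1]=2 prod=3 -> [8 7 6 6]
Step 3: demand=5,sold=5 ship[2->3]=2 ship[1->2]=2 ship[0->1]=2 prod=3 -> [9 7 6 3]
Step 4: demand=5,sold=3 ship[2->3]=2 ship[1->2]=2 ship[0->1]=2 prod=3 -> [10 7 6 2]
Step 5: demand=5,sold=2 ship[2->3]=2 ship[1->2]=2 ship[0->1]=2 prod=3 -> [11 7 6 2]
Step 6: demand=5,sold=2 ship[2->3]=2 ship[1->2]=2 ship[0->1]=2 prod=3 -> [12 7 6 2]
Step 7: demand=5,sold=2 ship[2->3]=2 ship[1->2]=2 ship[0->1]=2 prod=3 -> [13 7 6 2]
Step 8: demand=5,sold=2 ship[2->3]=2 ship[1->2]=2 ship[0->1]=2 prod=3 -> [14 7 6 2]
Step 9: demand=5,sold=2 ship[2->3]=2 ship[1->2]=2 ship[0->1]=2 prod=3 -> [15 7 6 2]
Step 10: demand=5,sold=2 ship[2->3]=2 ship[1->2]=2 ship[0->1]=2 prod=3 -> [16 7 6 2]
Step 11: demand=5,sold=2 ship[2->3]=2 ship[1->2]=2 ship[0->1]=2 prod=3 -> [17 7 6 2]
Step 12: demand=5,sold=2 ship[2->3]=2 ship[1->2]=2 ship[0->1]=2 prod=3 -> [18 7 6 2]
First stockout at step 4

4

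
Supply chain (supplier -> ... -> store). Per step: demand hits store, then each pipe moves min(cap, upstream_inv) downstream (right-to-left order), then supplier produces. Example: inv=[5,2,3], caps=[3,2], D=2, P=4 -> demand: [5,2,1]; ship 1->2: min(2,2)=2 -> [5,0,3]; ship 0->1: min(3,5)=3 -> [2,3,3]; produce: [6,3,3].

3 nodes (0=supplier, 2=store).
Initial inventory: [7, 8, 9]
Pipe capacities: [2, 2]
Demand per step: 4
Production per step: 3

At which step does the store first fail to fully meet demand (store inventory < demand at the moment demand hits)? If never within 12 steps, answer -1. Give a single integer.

Step 1: demand=4,sold=4 ship[1->2]=2 ship[0->1]=2 prod=3 -> [8 8 7]
Step 2: demand=4,sold=4 ship[1->2]=2 ship[0->1]=2 prod=3 -> [9 8 5]
Step 3: demand=4,sold=4 ship[1->2]=2 ship[0->1]=2 prod=3 -> [10 8 3]
Step 4: demand=4,sold=3 ship[1->2]=2 ship[0->1]=2 prod=3 -> [11 8 2]
Step 5: demand=4,sold=2 ship[1->2]=2 ship[0->1]=2 prod=3 -> [12 8 2]
Step 6: demand=4,sold=2 ship[1->2]=2 ship[0->1]=2 prod=3 -> [13 8 2]
Step 7: demand=4,sold=2 ship[1->2]=2 ship[0->1]=2 prod=3 -> [14 8 2]
Step 8: demand=4,sold=2 ship[1->2]=2 ship[0->1]=2 prod=3 -> [15 8 2]
Step 9: demand=4,sold=2 ship[1->2]=2 ship[0->1]=2 prod=3 -> [16 8 2]
Step 10: demand=4,sold=2 ship[1->2]=2 ship[0->1]=2 prod=3 -> [17 8 2]
Step 11: demand=4,sold=2 ship[1->2]=2 ship[0->1]=2 prod=3 -> [18 8 2]
Step 12: demand=4,sold=2 ship[1->2]=2 ship[0->1]=2 prod=3 -> [19 8 2]
First stockout at step 4

4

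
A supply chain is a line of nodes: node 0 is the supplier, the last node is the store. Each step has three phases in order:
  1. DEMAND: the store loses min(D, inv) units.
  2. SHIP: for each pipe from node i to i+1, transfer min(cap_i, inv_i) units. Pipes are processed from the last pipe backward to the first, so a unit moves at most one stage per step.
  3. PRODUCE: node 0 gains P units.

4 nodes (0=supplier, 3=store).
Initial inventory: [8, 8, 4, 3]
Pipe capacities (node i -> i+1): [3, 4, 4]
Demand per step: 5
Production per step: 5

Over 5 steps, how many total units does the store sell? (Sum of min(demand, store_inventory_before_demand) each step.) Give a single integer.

Step 1: sold=3 (running total=3) -> [10 7 4 4]
Step 2: sold=4 (running total=7) -> [12 6 4 4]
Step 3: sold=4 (running total=11) -> [14 5 4 4]
Step 4: sold=4 (running total=15) -> [16 4 4 4]
Step 5: sold=4 (running total=19) -> [18 3 4 4]

Answer: 19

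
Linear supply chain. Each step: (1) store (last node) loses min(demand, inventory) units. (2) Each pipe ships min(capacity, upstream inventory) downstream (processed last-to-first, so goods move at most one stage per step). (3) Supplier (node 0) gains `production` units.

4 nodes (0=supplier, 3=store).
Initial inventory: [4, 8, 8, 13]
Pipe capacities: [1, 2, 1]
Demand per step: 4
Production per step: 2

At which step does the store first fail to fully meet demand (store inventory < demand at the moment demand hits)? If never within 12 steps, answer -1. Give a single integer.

Step 1: demand=4,sold=4 ship[2->3]=1 ship[1->2]=2 ship[0->1]=1 prod=2 -> [5 7 9 10]
Step 2: demand=4,sold=4 ship[2->3]=1 ship[1->2]=2 ship[0->1]=1 prod=2 -> [6 6 10 7]
Step 3: demand=4,sold=4 ship[2->3]=1 ship[1->2]=2 ship[0->1]=1 prod=2 -> [7 5 11 4]
Step 4: demand=4,sold=4 ship[2->3]=1 ship[1->2]=2 ship[0->1]=1 prod=2 -> [8 4 12 1]
Step 5: demand=4,sold=1 ship[2->3]=1 ship[1->2]=2 ship[0->1]=1 prod=2 -> [9 3 13 1]
Step 6: demand=4,sold=1 ship[2->3]=1 ship[1->2]=2 ship[0->1]=1 prod=2 -> [10 2 14 1]
Step 7: demand=4,sold=1 ship[2->3]=1 ship[1->2]=2 ship[0->1]=1 prod=2 -> [11 1 15 1]
Step 8: demand=4,sold=1 ship[2->3]=1 ship[1->2]=1 ship[0->1]=1 prod=2 -> [12 1 15 1]
Step 9: demand=4,sold=1 ship[2->3]=1 ship[1->2]=1 ship[0->1]=1 prod=2 -> [13 1 15 1]
Step 10: demand=4,sold=1 ship[2->3]=1 ship[1->2]=1 ship[0->1]=1 prod=2 -> [14 1 15 1]
Step 11: demand=4,sold=1 ship[2->3]=1 ship[1->2]=1 ship[0->1]=1 prod=2 -> [15 1 15 1]
Step 12: demand=4,sold=1 ship[2->3]=1 ship[1->2]=1 ship[0->1]=1 prod=2 -> [16 1 15 1]
First stockout at step 5

5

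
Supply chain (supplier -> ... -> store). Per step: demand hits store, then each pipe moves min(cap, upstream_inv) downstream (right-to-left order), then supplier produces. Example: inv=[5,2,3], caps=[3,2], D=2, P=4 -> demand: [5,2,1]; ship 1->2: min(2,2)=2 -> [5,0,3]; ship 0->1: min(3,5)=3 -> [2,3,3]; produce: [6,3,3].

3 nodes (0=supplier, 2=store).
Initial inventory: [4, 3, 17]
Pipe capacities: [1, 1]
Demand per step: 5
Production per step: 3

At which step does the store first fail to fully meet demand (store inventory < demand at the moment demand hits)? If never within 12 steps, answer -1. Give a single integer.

Step 1: demand=5,sold=5 ship[1->2]=1 ship[0->1]=1 prod=3 -> [6 3 13]
Step 2: demand=5,sold=5 ship[1->2]=1 ship[0->1]=1 prod=3 -> [8 3 9]
Step 3: demand=5,sold=5 ship[1->2]=1 ship[0->1]=1 prod=3 -> [10 3 5]
Step 4: demand=5,sold=5 ship[1->2]=1 ship[0->1]=1 prod=3 -> [12 3 1]
Step 5: demand=5,sold=1 ship[1->2]=1 ship[0->1]=1 prod=3 -> [14 3 1]
Step 6: demand=5,sold=1 ship[1->2]=1 ship[0->1]=1 prod=3 -> [16 3 1]
Step 7: demand=5,sold=1 ship[1->2]=1 ship[0->1]=1 prod=3 -> [18 3 1]
Step 8: demand=5,sold=1 ship[1->2]=1 ship[0->1]=1 prod=3 -> [20 3 1]
Step 9: demand=5,sold=1 ship[1->2]=1 ship[0->1]=1 prod=3 -> [22 3 1]
Step 10: demand=5,sold=1 ship[1->2]=1 ship[0->1]=1 prod=3 -> [24 3 1]
Step 11: demand=5,sold=1 ship[1->2]=1 ship[0->1]=1 prod=3 -> [26 3 1]
Step 12: demand=5,sold=1 ship[1->2]=1 ship[0->1]=1 prod=3 -> [28 3 1]
First stockout at step 5

5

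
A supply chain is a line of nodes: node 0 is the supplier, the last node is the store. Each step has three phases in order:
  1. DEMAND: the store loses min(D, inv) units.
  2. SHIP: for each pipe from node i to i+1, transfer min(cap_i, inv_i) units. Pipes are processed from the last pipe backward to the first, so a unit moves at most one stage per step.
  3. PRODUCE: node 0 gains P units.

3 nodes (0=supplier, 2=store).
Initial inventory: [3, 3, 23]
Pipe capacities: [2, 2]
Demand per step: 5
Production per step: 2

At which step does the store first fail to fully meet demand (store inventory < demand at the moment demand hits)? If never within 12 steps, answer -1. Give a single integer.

Step 1: demand=5,sold=5 ship[1->2]=2 ship[0->1]=2 prod=2 -> [3 3 20]
Step 2: demand=5,sold=5 ship[1->2]=2 ship[0->1]=2 prod=2 -> [3 3 17]
Step 3: demand=5,sold=5 ship[1->2]=2 ship[0->1]=2 prod=2 -> [3 3 14]
Step 4: demand=5,sold=5 ship[1->2]=2 ship[0->1]=2 prod=2 -> [3 3 11]
Step 5: demand=5,sold=5 ship[1->2]=2 ship[0->1]=2 prod=2 -> [3 3 8]
Step 6: demand=5,sold=5 ship[1->2]=2 ship[0->1]=2 prod=2 -> [3 3 5]
Step 7: demand=5,sold=5 ship[1->2]=2 ship[0->1]=2 prod=2 -> [3 3 2]
Step 8: demand=5,sold=2 ship[1->2]=2 ship[0->1]=2 prod=2 -> [3 3 2]
Step 9: demand=5,sold=2 ship[1->2]=2 ship[0->1]=2 prod=2 -> [3 3 2]
Step 10: demand=5,sold=2 ship[1->2]=2 ship[0->1]=2 prod=2 -> [3 3 2]
Step 11: demand=5,sold=2 ship[1->2]=2 ship[0->1]=2 prod=2 -> [3 3 2]
Step 12: demand=5,sold=2 ship[1->2]=2 ship[0->1]=2 prod=2 -> [3 3 2]
First stockout at step 8

8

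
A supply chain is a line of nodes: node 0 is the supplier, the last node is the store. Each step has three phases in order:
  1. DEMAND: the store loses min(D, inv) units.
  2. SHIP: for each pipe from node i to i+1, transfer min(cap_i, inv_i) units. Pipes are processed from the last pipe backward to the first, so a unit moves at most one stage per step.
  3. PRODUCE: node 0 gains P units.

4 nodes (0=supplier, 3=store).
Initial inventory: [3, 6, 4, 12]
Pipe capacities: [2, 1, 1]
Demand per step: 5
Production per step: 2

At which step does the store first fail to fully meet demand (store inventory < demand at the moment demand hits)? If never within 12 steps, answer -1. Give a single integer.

Step 1: demand=5,sold=5 ship[2->3]=1 ship[1->2]=1 ship[0->1]=2 prod=2 -> [3 7 4 8]
Step 2: demand=5,sold=5 ship[2->3]=1 ship[1->2]=1 ship[0->1]=2 prod=2 -> [3 8 4 4]
Step 3: demand=5,sold=4 ship[2->3]=1 ship[1->2]=1 ship[0->1]=2 prod=2 -> [3 9 4 1]
Step 4: demand=5,sold=1 ship[2->3]=1 ship[1->2]=1 ship[0->1]=2 prod=2 -> [3 10 4 1]
Step 5: demand=5,sold=1 ship[2->3]=1 ship[1->2]=1 ship[0->1]=2 prod=2 -> [3 11 4 1]
Step 6: demand=5,sold=1 ship[2->3]=1 ship[1->2]=1 ship[0->1]=2 prod=2 -> [3 12 4 1]
Step 7: demand=5,sold=1 ship[2->3]=1 ship[1->2]=1 ship[0->1]=2 prod=2 -> [3 13 4 1]
Step 8: demand=5,sold=1 ship[2->3]=1 ship[1->2]=1 ship[0->1]=2 prod=2 -> [3 14 4 1]
Step 9: demand=5,sold=1 ship[2->3]=1 ship[1->2]=1 ship[0->1]=2 prod=2 -> [3 15 4 1]
Step 10: demand=5,sold=1 ship[2->3]=1 ship[1->2]=1 ship[0->1]=2 prod=2 -> [3 16 4 1]
Step 11: demand=5,sold=1 ship[2->3]=1 ship[1->2]=1 ship[0->1]=2 prod=2 -> [3 17 4 1]
Step 12: demand=5,sold=1 ship[2->3]=1 ship[1->2]=1 ship[0->1]=2 prod=2 -> [3 18 4 1]
First stockout at step 3

3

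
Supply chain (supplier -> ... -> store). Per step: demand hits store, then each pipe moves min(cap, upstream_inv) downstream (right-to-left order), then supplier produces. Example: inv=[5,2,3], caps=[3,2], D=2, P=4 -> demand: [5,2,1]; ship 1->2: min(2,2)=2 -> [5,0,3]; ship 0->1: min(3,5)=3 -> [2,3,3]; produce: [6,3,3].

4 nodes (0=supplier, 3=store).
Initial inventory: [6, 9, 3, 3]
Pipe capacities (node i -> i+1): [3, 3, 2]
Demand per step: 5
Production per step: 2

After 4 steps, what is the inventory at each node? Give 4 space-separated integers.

Step 1: demand=5,sold=3 ship[2->3]=2 ship[1->2]=3 ship[0->1]=3 prod=2 -> inv=[5 9 4 2]
Step 2: demand=5,sold=2 ship[2->3]=2 ship[1->2]=3 ship[0->1]=3 prod=2 -> inv=[4 9 5 2]
Step 3: demand=5,sold=2 ship[2->3]=2 ship[1->2]=3 ship[0->1]=3 prod=2 -> inv=[3 9 6 2]
Step 4: demand=5,sold=2 ship[2->3]=2 ship[1->2]=3 ship[0->1]=3 prod=2 -> inv=[2 9 7 2]

2 9 7 2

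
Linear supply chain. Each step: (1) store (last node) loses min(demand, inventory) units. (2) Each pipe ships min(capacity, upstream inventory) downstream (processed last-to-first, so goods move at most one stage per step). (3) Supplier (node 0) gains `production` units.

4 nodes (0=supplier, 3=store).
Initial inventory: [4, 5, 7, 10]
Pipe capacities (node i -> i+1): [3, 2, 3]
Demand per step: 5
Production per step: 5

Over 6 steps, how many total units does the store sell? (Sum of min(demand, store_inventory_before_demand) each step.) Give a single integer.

Answer: 25

Derivation:
Step 1: sold=5 (running total=5) -> [6 6 6 8]
Step 2: sold=5 (running total=10) -> [8 7 5 6]
Step 3: sold=5 (running total=15) -> [10 8 4 4]
Step 4: sold=4 (running total=19) -> [12 9 3 3]
Step 5: sold=3 (running total=22) -> [14 10 2 3]
Step 6: sold=3 (running total=25) -> [16 11 2 2]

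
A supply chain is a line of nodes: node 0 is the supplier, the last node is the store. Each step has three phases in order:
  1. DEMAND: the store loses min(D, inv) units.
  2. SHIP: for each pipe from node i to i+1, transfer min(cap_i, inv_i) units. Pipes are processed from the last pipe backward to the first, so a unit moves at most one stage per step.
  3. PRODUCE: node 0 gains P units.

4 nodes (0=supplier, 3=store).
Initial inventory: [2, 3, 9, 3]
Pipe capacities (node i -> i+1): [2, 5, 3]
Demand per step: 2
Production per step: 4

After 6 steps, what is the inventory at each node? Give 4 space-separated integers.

Step 1: demand=2,sold=2 ship[2->3]=3 ship[1->2]=3 ship[0->1]=2 prod=4 -> inv=[4 2 9 4]
Step 2: demand=2,sold=2 ship[2->3]=3 ship[1->2]=2 ship[0->1]=2 prod=4 -> inv=[6 2 8 5]
Step 3: demand=2,sold=2 ship[2->3]=3 ship[1->2]=2 ship[0->1]=2 prod=4 -> inv=[8 2 7 6]
Step 4: demand=2,sold=2 ship[2->3]=3 ship[1->2]=2 ship[0->1]=2 prod=4 -> inv=[10 2 6 7]
Step 5: demand=2,sold=2 ship[2->3]=3 ship[1->2]=2 ship[0->1]=2 prod=4 -> inv=[12 2 5 8]
Step 6: demand=2,sold=2 ship[2->3]=3 ship[1->2]=2 ship[0->1]=2 prod=4 -> inv=[14 2 4 9]

14 2 4 9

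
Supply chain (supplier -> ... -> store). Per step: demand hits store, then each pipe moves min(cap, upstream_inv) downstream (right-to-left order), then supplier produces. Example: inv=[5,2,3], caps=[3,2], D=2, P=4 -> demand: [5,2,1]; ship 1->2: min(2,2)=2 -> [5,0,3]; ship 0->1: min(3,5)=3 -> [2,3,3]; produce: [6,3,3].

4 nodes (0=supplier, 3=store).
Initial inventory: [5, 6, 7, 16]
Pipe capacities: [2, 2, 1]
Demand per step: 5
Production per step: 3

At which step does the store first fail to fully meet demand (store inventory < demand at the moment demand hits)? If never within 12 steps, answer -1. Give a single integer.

Step 1: demand=5,sold=5 ship[2->3]=1 ship[1->2]=2 ship[0->1]=2 prod=3 -> [6 6 8 12]
Step 2: demand=5,sold=5 ship[2->3]=1 ship[1->2]=2 ship[0->1]=2 prod=3 -> [7 6 9 8]
Step 3: demand=5,sold=5 ship[2->3]=1 ship[1->2]=2 ship[0->1]=2 prod=3 -> [8 6 10 4]
Step 4: demand=5,sold=4 ship[2->3]=1 ship[1->2]=2 ship[0->1]=2 prod=3 -> [9 6 11 1]
Step 5: demand=5,sold=1 ship[2->3]=1 ship[1->2]=2 ship[0->1]=2 prod=3 -> [10 6 12 1]
Step 6: demand=5,sold=1 ship[2->3]=1 ship[1->2]=2 ship[0->1]=2 prod=3 -> [11 6 13 1]
Step 7: demand=5,sold=1 ship[2->3]=1 ship[1->2]=2 ship[0->1]=2 prod=3 -> [12 6 14 1]
Step 8: demand=5,sold=1 ship[2->3]=1 ship[1->2]=2 ship[0->1]=2 prod=3 -> [13 6 15 1]
Step 9: demand=5,sold=1 ship[2->3]=1 ship[1->2]=2 ship[0->1]=2 prod=3 -> [14 6 16 1]
Step 10: demand=5,sold=1 ship[2->3]=1 ship[1->2]=2 ship[0->1]=2 prod=3 -> [15 6 17 1]
Step 11: demand=5,sold=1 ship[2->3]=1 ship[1->2]=2 ship[0->1]=2 prod=3 -> [16 6 18 1]
Step 12: demand=5,sold=1 ship[2->3]=1 ship[1->2]=2 ship[0->1]=2 prod=3 -> [17 6 19 1]
First stockout at step 4

4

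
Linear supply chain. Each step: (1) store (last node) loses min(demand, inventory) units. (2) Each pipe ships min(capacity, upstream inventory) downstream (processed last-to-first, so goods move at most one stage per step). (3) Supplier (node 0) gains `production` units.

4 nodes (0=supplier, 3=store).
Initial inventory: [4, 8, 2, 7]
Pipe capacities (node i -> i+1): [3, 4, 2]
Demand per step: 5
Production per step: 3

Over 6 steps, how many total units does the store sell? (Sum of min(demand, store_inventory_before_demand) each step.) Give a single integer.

Step 1: sold=5 (running total=5) -> [4 7 4 4]
Step 2: sold=4 (running total=9) -> [4 6 6 2]
Step 3: sold=2 (running total=11) -> [4 5 8 2]
Step 4: sold=2 (running total=13) -> [4 4 10 2]
Step 5: sold=2 (running total=15) -> [4 3 12 2]
Step 6: sold=2 (running total=17) -> [4 3 13 2]

Answer: 17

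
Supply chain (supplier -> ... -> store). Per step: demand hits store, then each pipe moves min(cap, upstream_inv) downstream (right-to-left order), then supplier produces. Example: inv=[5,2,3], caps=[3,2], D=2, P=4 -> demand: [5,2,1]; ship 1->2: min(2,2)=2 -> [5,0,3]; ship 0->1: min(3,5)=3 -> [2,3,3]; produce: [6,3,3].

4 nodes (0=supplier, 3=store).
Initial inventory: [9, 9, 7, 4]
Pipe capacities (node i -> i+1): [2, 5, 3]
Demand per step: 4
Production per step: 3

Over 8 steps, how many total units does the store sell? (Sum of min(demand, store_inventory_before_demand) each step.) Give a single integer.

Answer: 25

Derivation:
Step 1: sold=4 (running total=4) -> [10 6 9 3]
Step 2: sold=3 (running total=7) -> [11 3 11 3]
Step 3: sold=3 (running total=10) -> [12 2 11 3]
Step 4: sold=3 (running total=13) -> [13 2 10 3]
Step 5: sold=3 (running total=16) -> [14 2 9 3]
Step 6: sold=3 (running total=19) -> [15 2 8 3]
Step 7: sold=3 (running total=22) -> [16 2 7 3]
Step 8: sold=3 (running total=25) -> [17 2 6 3]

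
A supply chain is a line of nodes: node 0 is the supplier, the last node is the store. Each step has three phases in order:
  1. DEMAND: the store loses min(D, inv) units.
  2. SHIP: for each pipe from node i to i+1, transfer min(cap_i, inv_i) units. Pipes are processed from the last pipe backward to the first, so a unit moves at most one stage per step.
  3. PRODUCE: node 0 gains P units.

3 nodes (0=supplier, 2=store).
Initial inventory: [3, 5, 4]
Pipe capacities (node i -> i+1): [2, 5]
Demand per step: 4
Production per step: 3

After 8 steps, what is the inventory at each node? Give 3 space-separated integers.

Step 1: demand=4,sold=4 ship[1->2]=5 ship[0->1]=2 prod=3 -> inv=[4 2 5]
Step 2: demand=4,sold=4 ship[1->2]=2 ship[0->1]=2 prod=3 -> inv=[5 2 3]
Step 3: demand=4,sold=3 ship[1->2]=2 ship[0->1]=2 prod=3 -> inv=[6 2 2]
Step 4: demand=4,sold=2 ship[1->2]=2 ship[0->1]=2 prod=3 -> inv=[7 2 2]
Step 5: demand=4,sold=2 ship[1->2]=2 ship[0->1]=2 prod=3 -> inv=[8 2 2]
Step 6: demand=4,sold=2 ship[1->2]=2 ship[0->1]=2 prod=3 -> inv=[9 2 2]
Step 7: demand=4,sold=2 ship[1->2]=2 ship[0->1]=2 prod=3 -> inv=[10 2 2]
Step 8: demand=4,sold=2 ship[1->2]=2 ship[0->1]=2 prod=3 -> inv=[11 2 2]

11 2 2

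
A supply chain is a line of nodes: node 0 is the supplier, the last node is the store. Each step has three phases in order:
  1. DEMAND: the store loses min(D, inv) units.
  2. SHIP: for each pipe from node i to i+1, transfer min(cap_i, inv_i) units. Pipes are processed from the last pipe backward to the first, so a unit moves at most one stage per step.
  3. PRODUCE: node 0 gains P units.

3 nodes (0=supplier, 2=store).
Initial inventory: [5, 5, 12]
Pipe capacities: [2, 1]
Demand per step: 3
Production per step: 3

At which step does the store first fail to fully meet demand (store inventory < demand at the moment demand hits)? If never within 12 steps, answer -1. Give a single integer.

Step 1: demand=3,sold=3 ship[1->2]=1 ship[0->1]=2 prod=3 -> [6 6 10]
Step 2: demand=3,sold=3 ship[1->2]=1 ship[0->1]=2 prod=3 -> [7 7 8]
Step 3: demand=3,sold=3 ship[1->2]=1 ship[0->1]=2 prod=3 -> [8 8 6]
Step 4: demand=3,sold=3 ship[1->2]=1 ship[0->1]=2 prod=3 -> [9 9 4]
Step 5: demand=3,sold=3 ship[1->2]=1 ship[0->1]=2 prod=3 -> [10 10 2]
Step 6: demand=3,sold=2 ship[1->2]=1 ship[0->1]=2 prod=3 -> [11 11 1]
Step 7: demand=3,sold=1 ship[1->2]=1 ship[0->1]=2 prod=3 -> [12 12 1]
Step 8: demand=3,sold=1 ship[1->2]=1 ship[0->1]=2 prod=3 -> [13 13 1]
Step 9: demand=3,sold=1 ship[1->2]=1 ship[0->1]=2 prod=3 -> [14 14 1]
Step 10: demand=3,sold=1 ship[1->2]=1 ship[0->1]=2 prod=3 -> [15 15 1]
Step 11: demand=3,sold=1 ship[1->2]=1 ship[0->1]=2 prod=3 -> [16 16 1]
Step 12: demand=3,sold=1 ship[1->2]=1 ship[0->1]=2 prod=3 -> [17 17 1]
First stockout at step 6

6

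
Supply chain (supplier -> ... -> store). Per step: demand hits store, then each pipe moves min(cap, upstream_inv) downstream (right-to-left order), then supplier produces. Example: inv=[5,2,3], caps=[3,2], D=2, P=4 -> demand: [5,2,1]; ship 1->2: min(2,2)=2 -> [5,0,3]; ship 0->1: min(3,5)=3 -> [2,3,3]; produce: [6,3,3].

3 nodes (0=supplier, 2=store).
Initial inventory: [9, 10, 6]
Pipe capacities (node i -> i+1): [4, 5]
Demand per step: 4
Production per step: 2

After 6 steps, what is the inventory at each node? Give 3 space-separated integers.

Step 1: demand=4,sold=4 ship[1->2]=5 ship[0->1]=4 prod=2 -> inv=[7 9 7]
Step 2: demand=4,sold=4 ship[1->2]=5 ship[0->1]=4 prod=2 -> inv=[5 8 8]
Step 3: demand=4,sold=4 ship[1->2]=5 ship[0->1]=4 prod=2 -> inv=[3 7 9]
Step 4: demand=4,sold=4 ship[1->2]=5 ship[0->1]=3 prod=2 -> inv=[2 5 10]
Step 5: demand=4,sold=4 ship[1->2]=5 ship[0->1]=2 prod=2 -> inv=[2 2 11]
Step 6: demand=4,sold=4 ship[1->2]=2 ship[0->1]=2 prod=2 -> inv=[2 2 9]

2 2 9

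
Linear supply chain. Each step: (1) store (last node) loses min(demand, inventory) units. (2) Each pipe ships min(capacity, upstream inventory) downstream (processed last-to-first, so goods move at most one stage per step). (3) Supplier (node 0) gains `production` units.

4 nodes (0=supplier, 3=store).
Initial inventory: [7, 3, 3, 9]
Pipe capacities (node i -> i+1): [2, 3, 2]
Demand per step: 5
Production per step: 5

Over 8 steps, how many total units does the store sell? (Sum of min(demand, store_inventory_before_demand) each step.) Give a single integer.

Step 1: sold=5 (running total=5) -> [10 2 4 6]
Step 2: sold=5 (running total=10) -> [13 2 4 3]
Step 3: sold=3 (running total=13) -> [16 2 4 2]
Step 4: sold=2 (running total=15) -> [19 2 4 2]
Step 5: sold=2 (running total=17) -> [22 2 4 2]
Step 6: sold=2 (running total=19) -> [25 2 4 2]
Step 7: sold=2 (running total=21) -> [28 2 4 2]
Step 8: sold=2 (running total=23) -> [31 2 4 2]

Answer: 23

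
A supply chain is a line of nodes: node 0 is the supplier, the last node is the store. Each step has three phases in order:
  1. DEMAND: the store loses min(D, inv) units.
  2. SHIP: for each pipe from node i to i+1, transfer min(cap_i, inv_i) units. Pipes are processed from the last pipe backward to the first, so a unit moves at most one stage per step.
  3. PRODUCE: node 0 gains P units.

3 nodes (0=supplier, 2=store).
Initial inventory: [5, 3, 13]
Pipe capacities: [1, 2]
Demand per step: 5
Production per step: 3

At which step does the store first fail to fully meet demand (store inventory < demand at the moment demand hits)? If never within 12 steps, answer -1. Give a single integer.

Step 1: demand=5,sold=5 ship[1->2]=2 ship[0->1]=1 prod=3 -> [7 2 10]
Step 2: demand=5,sold=5 ship[1->2]=2 ship[0->1]=1 prod=3 -> [9 1 7]
Step 3: demand=5,sold=5 ship[1->2]=1 ship[0->1]=1 prod=3 -> [11 1 3]
Step 4: demand=5,sold=3 ship[1->2]=1 ship[0->1]=1 prod=3 -> [13 1 1]
Step 5: demand=5,sold=1 ship[1->2]=1 ship[0->1]=1 prod=3 -> [15 1 1]
Step 6: demand=5,sold=1 ship[1->2]=1 ship[0->1]=1 prod=3 -> [17 1 1]
Step 7: demand=5,sold=1 ship[1->2]=1 ship[0->1]=1 prod=3 -> [19 1 1]
Step 8: demand=5,sold=1 ship[1->2]=1 ship[0->1]=1 prod=3 -> [21 1 1]
Step 9: demand=5,sold=1 ship[1->2]=1 ship[0->1]=1 prod=3 -> [23 1 1]
Step 10: demand=5,sold=1 ship[1->2]=1 ship[0->1]=1 prod=3 -> [25 1 1]
Step 11: demand=5,sold=1 ship[1->2]=1 ship[0->1]=1 prod=3 -> [27 1 1]
Step 12: demand=5,sold=1 ship[1->2]=1 ship[0->1]=1 prod=3 -> [29 1 1]
First stockout at step 4

4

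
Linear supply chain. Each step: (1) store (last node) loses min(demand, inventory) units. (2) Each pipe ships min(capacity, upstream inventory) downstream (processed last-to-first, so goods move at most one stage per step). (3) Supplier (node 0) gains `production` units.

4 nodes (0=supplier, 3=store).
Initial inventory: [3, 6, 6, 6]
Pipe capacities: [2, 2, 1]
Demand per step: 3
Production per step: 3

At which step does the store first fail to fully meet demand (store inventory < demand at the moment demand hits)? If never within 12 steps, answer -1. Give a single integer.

Step 1: demand=3,sold=3 ship[2->3]=1 ship[1->2]=2 ship[0->1]=2 prod=3 -> [4 6 7 4]
Step 2: demand=3,sold=3 ship[2->3]=1 ship[1->2]=2 ship[0->1]=2 prod=3 -> [5 6 8 2]
Step 3: demand=3,sold=2 ship[2->3]=1 ship[1->2]=2 ship[0->1]=2 prod=3 -> [6 6 9 1]
Step 4: demand=3,sold=1 ship[2->3]=1 ship[1->2]=2 ship[0->1]=2 prod=3 -> [7 6 10 1]
Step 5: demand=3,sold=1 ship[2->3]=1 ship[1->2]=2 ship[0->1]=2 prod=3 -> [8 6 11 1]
Step 6: demand=3,sold=1 ship[2->3]=1 ship[1->2]=2 ship[0->1]=2 prod=3 -> [9 6 12 1]
Step 7: demand=3,sold=1 ship[2->3]=1 ship[1->2]=2 ship[0->1]=2 prod=3 -> [10 6 13 1]
Step 8: demand=3,sold=1 ship[2->3]=1 ship[1->2]=2 ship[0->1]=2 prod=3 -> [11 6 14 1]
Step 9: demand=3,sold=1 ship[2->3]=1 ship[1->2]=2 ship[0->1]=2 prod=3 -> [12 6 15 1]
Step 10: demand=3,sold=1 ship[2->3]=1 ship[1->2]=2 ship[0->1]=2 prod=3 -> [13 6 16 1]
Step 11: demand=3,sold=1 ship[2->3]=1 ship[1->2]=2 ship[0->1]=2 prod=3 -> [14 6 17 1]
Step 12: demand=3,sold=1 ship[2->3]=1 ship[1->2]=2 ship[0->1]=2 prod=3 -> [15 6 18 1]
First stockout at step 3

3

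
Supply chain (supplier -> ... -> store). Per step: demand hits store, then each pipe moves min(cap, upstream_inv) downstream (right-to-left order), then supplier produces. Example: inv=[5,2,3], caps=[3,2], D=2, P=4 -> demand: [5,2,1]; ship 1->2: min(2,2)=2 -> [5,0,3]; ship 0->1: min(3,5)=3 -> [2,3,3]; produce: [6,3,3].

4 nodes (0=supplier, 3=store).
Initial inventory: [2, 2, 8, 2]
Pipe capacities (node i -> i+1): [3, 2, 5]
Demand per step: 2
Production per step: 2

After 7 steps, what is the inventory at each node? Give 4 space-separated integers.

Step 1: demand=2,sold=2 ship[2->3]=5 ship[1->2]=2 ship[0->1]=2 prod=2 -> inv=[2 2 5 5]
Step 2: demand=2,sold=2 ship[2->3]=5 ship[1->2]=2 ship[0->1]=2 prod=2 -> inv=[2 2 2 8]
Step 3: demand=2,sold=2 ship[2->3]=2 ship[1->2]=2 ship[0->1]=2 prod=2 -> inv=[2 2 2 8]
Step 4: demand=2,sold=2 ship[2->3]=2 ship[1->2]=2 ship[0->1]=2 prod=2 -> inv=[2 2 2 8]
Step 5: demand=2,sold=2 ship[2->3]=2 ship[1->2]=2 ship[0->1]=2 prod=2 -> inv=[2 2 2 8]
Step 6: demand=2,sold=2 ship[2->3]=2 ship[1->2]=2 ship[0->1]=2 prod=2 -> inv=[2 2 2 8]
Step 7: demand=2,sold=2 ship[2->3]=2 ship[1->2]=2 ship[0->1]=2 prod=2 -> inv=[2 2 2 8]

2 2 2 8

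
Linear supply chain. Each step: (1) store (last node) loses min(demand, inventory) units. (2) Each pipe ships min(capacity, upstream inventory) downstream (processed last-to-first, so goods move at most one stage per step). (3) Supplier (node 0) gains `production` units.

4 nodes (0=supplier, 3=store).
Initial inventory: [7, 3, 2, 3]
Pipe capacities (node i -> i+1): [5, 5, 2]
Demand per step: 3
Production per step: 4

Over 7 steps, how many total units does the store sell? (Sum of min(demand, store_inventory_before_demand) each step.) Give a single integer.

Step 1: sold=3 (running total=3) -> [6 5 3 2]
Step 2: sold=2 (running total=5) -> [5 5 6 2]
Step 3: sold=2 (running total=7) -> [4 5 9 2]
Step 4: sold=2 (running total=9) -> [4 4 12 2]
Step 5: sold=2 (running total=11) -> [4 4 14 2]
Step 6: sold=2 (running total=13) -> [4 4 16 2]
Step 7: sold=2 (running total=15) -> [4 4 18 2]

Answer: 15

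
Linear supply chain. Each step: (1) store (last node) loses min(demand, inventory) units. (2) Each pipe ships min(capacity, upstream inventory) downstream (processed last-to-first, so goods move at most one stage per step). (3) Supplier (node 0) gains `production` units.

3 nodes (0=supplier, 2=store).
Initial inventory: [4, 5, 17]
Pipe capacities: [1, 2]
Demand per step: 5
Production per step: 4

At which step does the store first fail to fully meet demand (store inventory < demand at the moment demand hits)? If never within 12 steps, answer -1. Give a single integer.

Step 1: demand=5,sold=5 ship[1->2]=2 ship[0->1]=1 prod=4 -> [7 4 14]
Step 2: demand=5,sold=5 ship[1->2]=2 ship[0->1]=1 prod=4 -> [10 3 11]
Step 3: demand=5,sold=5 ship[1->2]=2 ship[0->1]=1 prod=4 -> [13 2 8]
Step 4: demand=5,sold=5 ship[1->2]=2 ship[0->1]=1 prod=4 -> [16 1 5]
Step 5: demand=5,sold=5 ship[1->2]=1 ship[0->1]=1 prod=4 -> [19 1 1]
Step 6: demand=5,sold=1 ship[1->2]=1 ship[0->1]=1 prod=4 -> [22 1 1]
Step 7: demand=5,sold=1 ship[1->2]=1 ship[0->1]=1 prod=4 -> [25 1 1]
Step 8: demand=5,sold=1 ship[1->2]=1 ship[0->1]=1 prod=4 -> [28 1 1]
Step 9: demand=5,sold=1 ship[1->2]=1 ship[0->1]=1 prod=4 -> [31 1 1]
Step 10: demand=5,sold=1 ship[1->2]=1 ship[0->1]=1 prod=4 -> [34 1 1]
Step 11: demand=5,sold=1 ship[1->2]=1 ship[0->1]=1 prod=4 -> [37 1 1]
Step 12: demand=5,sold=1 ship[1->2]=1 ship[0->1]=1 prod=4 -> [40 1 1]
First stockout at step 6

6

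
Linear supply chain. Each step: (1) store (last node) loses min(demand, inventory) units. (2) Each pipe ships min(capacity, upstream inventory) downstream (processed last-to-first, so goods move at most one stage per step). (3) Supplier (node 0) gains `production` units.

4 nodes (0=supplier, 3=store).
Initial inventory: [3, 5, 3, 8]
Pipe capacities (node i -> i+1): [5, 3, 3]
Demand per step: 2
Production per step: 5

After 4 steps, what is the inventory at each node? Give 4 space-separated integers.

Step 1: demand=2,sold=2 ship[2->3]=3 ship[1->2]=3 ship[0->1]=3 prod=5 -> inv=[5 5 3 9]
Step 2: demand=2,sold=2 ship[2->3]=3 ship[1->2]=3 ship[0->1]=5 prod=5 -> inv=[5 7 3 10]
Step 3: demand=2,sold=2 ship[2->3]=3 ship[1->2]=3 ship[0->1]=5 prod=5 -> inv=[5 9 3 11]
Step 4: demand=2,sold=2 ship[2->3]=3 ship[1->2]=3 ship[0->1]=5 prod=5 -> inv=[5 11 3 12]

5 11 3 12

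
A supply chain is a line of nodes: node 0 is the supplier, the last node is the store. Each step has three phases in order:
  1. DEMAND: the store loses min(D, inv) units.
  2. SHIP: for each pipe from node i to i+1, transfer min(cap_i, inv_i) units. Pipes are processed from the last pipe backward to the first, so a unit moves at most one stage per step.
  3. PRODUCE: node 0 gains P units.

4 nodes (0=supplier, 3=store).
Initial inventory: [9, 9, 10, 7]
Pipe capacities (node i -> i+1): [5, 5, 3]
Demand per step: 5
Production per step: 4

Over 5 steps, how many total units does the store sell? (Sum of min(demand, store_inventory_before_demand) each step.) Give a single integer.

Answer: 19

Derivation:
Step 1: sold=5 (running total=5) -> [8 9 12 5]
Step 2: sold=5 (running total=10) -> [7 9 14 3]
Step 3: sold=3 (running total=13) -> [6 9 16 3]
Step 4: sold=3 (running total=16) -> [5 9 18 3]
Step 5: sold=3 (running total=19) -> [4 9 20 3]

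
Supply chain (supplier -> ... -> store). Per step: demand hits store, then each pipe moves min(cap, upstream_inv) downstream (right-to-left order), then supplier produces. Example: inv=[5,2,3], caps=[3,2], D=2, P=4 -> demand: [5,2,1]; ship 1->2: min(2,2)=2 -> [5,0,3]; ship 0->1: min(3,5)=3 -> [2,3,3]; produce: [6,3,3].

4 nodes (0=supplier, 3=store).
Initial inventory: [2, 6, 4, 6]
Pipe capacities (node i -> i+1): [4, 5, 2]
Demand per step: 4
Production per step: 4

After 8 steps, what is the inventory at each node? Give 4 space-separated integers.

Step 1: demand=4,sold=4 ship[2->3]=2 ship[1->2]=5 ship[0->1]=2 prod=4 -> inv=[4 3 7 4]
Step 2: demand=4,sold=4 ship[2->3]=2 ship[1->2]=3 ship[0->1]=4 prod=4 -> inv=[4 4 8 2]
Step 3: demand=4,sold=2 ship[2->3]=2 ship[1->2]=4 ship[0->1]=4 prod=4 -> inv=[4 4 10 2]
Step 4: demand=4,sold=2 ship[2->3]=2 ship[1->2]=4 ship[0->1]=4 prod=4 -> inv=[4 4 12 2]
Step 5: demand=4,sold=2 ship[2->3]=2 ship[1->2]=4 ship[0->1]=4 prod=4 -> inv=[4 4 14 2]
Step 6: demand=4,sold=2 ship[2->3]=2 ship[1->2]=4 ship[0->1]=4 prod=4 -> inv=[4 4 16 2]
Step 7: demand=4,sold=2 ship[2->3]=2 ship[1->2]=4 ship[0->1]=4 prod=4 -> inv=[4 4 18 2]
Step 8: demand=4,sold=2 ship[2->3]=2 ship[1->2]=4 ship[0->1]=4 prod=4 -> inv=[4 4 20 2]

4 4 20 2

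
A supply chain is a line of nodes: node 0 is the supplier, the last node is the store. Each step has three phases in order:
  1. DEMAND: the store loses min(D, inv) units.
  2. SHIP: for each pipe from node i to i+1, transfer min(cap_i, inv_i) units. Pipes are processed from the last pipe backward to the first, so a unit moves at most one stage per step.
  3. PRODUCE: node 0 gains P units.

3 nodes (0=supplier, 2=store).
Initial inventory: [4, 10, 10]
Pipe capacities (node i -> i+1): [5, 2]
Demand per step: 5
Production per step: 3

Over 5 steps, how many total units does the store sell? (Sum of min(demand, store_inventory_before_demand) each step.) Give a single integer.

Step 1: sold=5 (running total=5) -> [3 12 7]
Step 2: sold=5 (running total=10) -> [3 13 4]
Step 3: sold=4 (running total=14) -> [3 14 2]
Step 4: sold=2 (running total=16) -> [3 15 2]
Step 5: sold=2 (running total=18) -> [3 16 2]

Answer: 18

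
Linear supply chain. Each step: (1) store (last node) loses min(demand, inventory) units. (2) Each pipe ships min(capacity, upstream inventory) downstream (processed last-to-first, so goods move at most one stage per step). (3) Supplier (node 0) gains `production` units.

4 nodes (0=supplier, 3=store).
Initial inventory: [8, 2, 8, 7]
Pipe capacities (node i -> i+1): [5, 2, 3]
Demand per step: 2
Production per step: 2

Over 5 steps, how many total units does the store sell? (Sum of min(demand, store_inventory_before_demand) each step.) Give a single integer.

Step 1: sold=2 (running total=2) -> [5 5 7 8]
Step 2: sold=2 (running total=4) -> [2 8 6 9]
Step 3: sold=2 (running total=6) -> [2 8 5 10]
Step 4: sold=2 (running total=8) -> [2 8 4 11]
Step 5: sold=2 (running total=10) -> [2 8 3 12]

Answer: 10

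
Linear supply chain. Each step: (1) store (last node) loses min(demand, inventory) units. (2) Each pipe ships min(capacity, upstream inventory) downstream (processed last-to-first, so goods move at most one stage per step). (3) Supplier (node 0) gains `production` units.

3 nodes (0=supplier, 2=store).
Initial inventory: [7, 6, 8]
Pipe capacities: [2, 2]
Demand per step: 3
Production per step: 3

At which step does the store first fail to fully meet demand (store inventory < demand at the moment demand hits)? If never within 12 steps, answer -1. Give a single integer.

Step 1: demand=3,sold=3 ship[1->2]=2 ship[0->1]=2 prod=3 -> [8 6 7]
Step 2: demand=3,sold=3 ship[1->2]=2 ship[0->1]=2 prod=3 -> [9 6 6]
Step 3: demand=3,sold=3 ship[1->2]=2 ship[0->1]=2 prod=3 -> [10 6 5]
Step 4: demand=3,sold=3 ship[1->2]=2 ship[0->1]=2 prod=3 -> [11 6 4]
Step 5: demand=3,sold=3 ship[1->2]=2 ship[0->1]=2 prod=3 -> [12 6 3]
Step 6: demand=3,sold=3 ship[1->2]=2 ship[0->1]=2 prod=3 -> [13 6 2]
Step 7: demand=3,sold=2 ship[1->2]=2 ship[0->1]=2 prod=3 -> [14 6 2]
Step 8: demand=3,sold=2 ship[1->2]=2 ship[0->1]=2 prod=3 -> [15 6 2]
Step 9: demand=3,sold=2 ship[1->2]=2 ship[0->1]=2 prod=3 -> [16 6 2]
Step 10: demand=3,sold=2 ship[1->2]=2 ship[0->1]=2 prod=3 -> [17 6 2]
Step 11: demand=3,sold=2 ship[1->2]=2 ship[0->1]=2 prod=3 -> [18 6 2]
Step 12: demand=3,sold=2 ship[1->2]=2 ship[0->1]=2 prod=3 -> [19 6 2]
First stockout at step 7

7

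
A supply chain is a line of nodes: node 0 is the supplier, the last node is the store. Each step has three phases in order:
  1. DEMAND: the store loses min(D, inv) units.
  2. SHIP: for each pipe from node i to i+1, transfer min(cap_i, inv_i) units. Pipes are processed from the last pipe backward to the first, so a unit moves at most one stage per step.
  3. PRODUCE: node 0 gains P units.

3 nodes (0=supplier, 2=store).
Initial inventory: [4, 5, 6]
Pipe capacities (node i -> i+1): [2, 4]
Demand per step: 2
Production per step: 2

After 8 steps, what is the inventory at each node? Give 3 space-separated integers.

Step 1: demand=2,sold=2 ship[1->2]=4 ship[0->1]=2 prod=2 -> inv=[4 3 8]
Step 2: demand=2,sold=2 ship[1->2]=3 ship[0->1]=2 prod=2 -> inv=[4 2 9]
Step 3: demand=2,sold=2 ship[1->2]=2 ship[0->1]=2 prod=2 -> inv=[4 2 9]
Step 4: demand=2,sold=2 ship[1->2]=2 ship[0->1]=2 prod=2 -> inv=[4 2 9]
Step 5: demand=2,sold=2 ship[1->2]=2 ship[0->1]=2 prod=2 -> inv=[4 2 9]
Step 6: demand=2,sold=2 ship[1->2]=2 ship[0->1]=2 prod=2 -> inv=[4 2 9]
Step 7: demand=2,sold=2 ship[1->2]=2 ship[0->1]=2 prod=2 -> inv=[4 2 9]
Step 8: demand=2,sold=2 ship[1->2]=2 ship[0->1]=2 prod=2 -> inv=[4 2 9]

4 2 9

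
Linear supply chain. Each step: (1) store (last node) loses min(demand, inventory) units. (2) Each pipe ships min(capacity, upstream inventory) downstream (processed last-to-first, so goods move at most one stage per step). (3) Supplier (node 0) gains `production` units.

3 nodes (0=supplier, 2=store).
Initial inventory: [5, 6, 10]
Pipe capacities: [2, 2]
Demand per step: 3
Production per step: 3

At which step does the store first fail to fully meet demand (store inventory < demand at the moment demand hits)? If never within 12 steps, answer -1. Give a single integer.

Step 1: demand=3,sold=3 ship[1->2]=2 ship[0->1]=2 prod=3 -> [6 6 9]
Step 2: demand=3,sold=3 ship[1->2]=2 ship[0->1]=2 prod=3 -> [7 6 8]
Step 3: demand=3,sold=3 ship[1->2]=2 ship[0->1]=2 prod=3 -> [8 6 7]
Step 4: demand=3,sold=3 ship[1->2]=2 ship[0->1]=2 prod=3 -> [9 6 6]
Step 5: demand=3,sold=3 ship[1->2]=2 ship[0->1]=2 prod=3 -> [10 6 5]
Step 6: demand=3,sold=3 ship[1->2]=2 ship[0->1]=2 prod=3 -> [11 6 4]
Step 7: demand=3,sold=3 ship[1->2]=2 ship[0->1]=2 prod=3 -> [12 6 3]
Step 8: demand=3,sold=3 ship[1->2]=2 ship[0->1]=2 prod=3 -> [13 6 2]
Step 9: demand=3,sold=2 ship[1->2]=2 ship[0->1]=2 prod=3 -> [14 6 2]
Step 10: demand=3,sold=2 ship[1->2]=2 ship[0->1]=2 prod=3 -> [15 6 2]
Step 11: demand=3,sold=2 ship[1->2]=2 ship[0->1]=2 prod=3 -> [16 6 2]
Step 12: demand=3,sold=2 ship[1->2]=2 ship[0->1]=2 prod=3 -> [17 6 2]
First stockout at step 9

9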